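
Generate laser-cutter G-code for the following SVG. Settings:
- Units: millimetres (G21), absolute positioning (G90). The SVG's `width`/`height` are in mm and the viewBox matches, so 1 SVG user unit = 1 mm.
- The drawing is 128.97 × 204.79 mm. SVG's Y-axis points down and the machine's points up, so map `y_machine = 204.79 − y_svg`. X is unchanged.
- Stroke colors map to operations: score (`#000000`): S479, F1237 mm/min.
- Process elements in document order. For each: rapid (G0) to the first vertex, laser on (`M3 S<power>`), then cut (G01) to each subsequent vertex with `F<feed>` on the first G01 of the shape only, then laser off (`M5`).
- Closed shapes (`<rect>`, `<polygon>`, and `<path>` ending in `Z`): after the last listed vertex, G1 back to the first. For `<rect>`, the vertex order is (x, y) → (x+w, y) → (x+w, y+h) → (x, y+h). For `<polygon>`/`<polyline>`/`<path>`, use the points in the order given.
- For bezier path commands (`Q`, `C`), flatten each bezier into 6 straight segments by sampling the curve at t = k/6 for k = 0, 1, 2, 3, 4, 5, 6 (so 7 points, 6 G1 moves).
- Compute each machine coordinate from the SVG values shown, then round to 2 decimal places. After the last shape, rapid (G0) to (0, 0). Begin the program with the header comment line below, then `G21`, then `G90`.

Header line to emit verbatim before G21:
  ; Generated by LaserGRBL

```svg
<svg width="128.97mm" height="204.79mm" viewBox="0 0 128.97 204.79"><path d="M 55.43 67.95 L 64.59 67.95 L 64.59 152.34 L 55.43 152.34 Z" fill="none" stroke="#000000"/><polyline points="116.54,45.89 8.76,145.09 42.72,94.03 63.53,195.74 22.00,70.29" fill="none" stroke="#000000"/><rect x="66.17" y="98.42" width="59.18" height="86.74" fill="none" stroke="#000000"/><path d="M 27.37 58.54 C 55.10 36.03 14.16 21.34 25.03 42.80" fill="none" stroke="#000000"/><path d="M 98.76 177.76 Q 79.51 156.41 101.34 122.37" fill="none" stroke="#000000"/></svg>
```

; Generated by LaserGRBL
G21
G90
G0 X55.43 Y136.84
M3 S479
G01 X64.59 Y136.84 F1237
G01 X64.59 Y52.45
G01 X55.43 Y52.45
G01 X55.43 Y136.84
M5
G0 X116.54 Y158.90
M3 S479
G01 X8.76 Y59.70 F1237
G01 X42.72 Y110.76
G01 X63.53 Y9.05
G01 X22.00 Y134.50
M5
G0 X66.17 Y106.37
M3 S479
G01 X125.35 Y106.37 F1237
G01 X125.35 Y19.63
G01 X66.17 Y19.63
G01 X66.17 Y106.37
M5
G0 X27.37 Y146.25
M3 S479
G01 X36.07 Y156.72 F1237
G01 X36.67 Y165.10
G01 X32.52 Y170.61
G01 X26.97 Y172.45
G01 X23.35 Y169.84
G01 X25.03 Y161.99
M5
G0 X98.76 Y27.03
M3 S479
G01 X93.48 Y34.50 F1237
G01 X90.49 Y42.67
G01 X89.78 Y51.55
G01 X91.35 Y61.14
G01 X95.20 Y71.43
G01 X101.34 Y82.42
M5
G0 X0.00 Y0.00

Since the viewBox matches the mm dimensions, user units are millimetres directly. The only transform is the Y-flip y_m = 204.79 − y_svg.

Shape 1 is a rectangle drawn with `<path>`. Its stroke #000000 means score at S479, F1237. After flipping Y the toolpath is (55.43,136.84) → (64.59,136.84) → (64.59,52.45) → (55.43,52.45) → (55.43,136.84), returning to the start.

Shape 2 is a open polyline drawn with `<polyline>`. Its stroke #000000 means score at S479, F1237. After flipping Y the toolpath is (116.54,158.90) → (8.76,59.70) → (42.72,110.76) → (63.53,9.05) → (22.00,134.50).

Shape 3 is a rectangle drawn with `<rect>`. Its stroke #000000 means score at S479, F1237. After flipping Y the toolpath is (66.17,106.37) → (125.35,106.37) → (125.35,19.63) → (66.17,19.63) → (66.17,106.37), returning to the start.

Shape 4 is a cubic bezier drawn with `<path>`. Its stroke #000000 means score at S479, F1237. After flipping Y the toolpath is (27.37,146.25) → (36.07,156.72) → (36.67,165.10) → (32.52,170.61) → (26.97,172.45) → (23.35,169.84) → (25.03,161.99).

Shape 5 is a quadratic bezier drawn with `<path>`. Its stroke #000000 means score at S479, F1237. After flipping Y the toolpath is (98.76,27.03) → (93.48,34.50) → (90.49,42.67) → (89.78,51.55) → (91.35,61.14) → (95.20,71.43) → (101.34,82.42).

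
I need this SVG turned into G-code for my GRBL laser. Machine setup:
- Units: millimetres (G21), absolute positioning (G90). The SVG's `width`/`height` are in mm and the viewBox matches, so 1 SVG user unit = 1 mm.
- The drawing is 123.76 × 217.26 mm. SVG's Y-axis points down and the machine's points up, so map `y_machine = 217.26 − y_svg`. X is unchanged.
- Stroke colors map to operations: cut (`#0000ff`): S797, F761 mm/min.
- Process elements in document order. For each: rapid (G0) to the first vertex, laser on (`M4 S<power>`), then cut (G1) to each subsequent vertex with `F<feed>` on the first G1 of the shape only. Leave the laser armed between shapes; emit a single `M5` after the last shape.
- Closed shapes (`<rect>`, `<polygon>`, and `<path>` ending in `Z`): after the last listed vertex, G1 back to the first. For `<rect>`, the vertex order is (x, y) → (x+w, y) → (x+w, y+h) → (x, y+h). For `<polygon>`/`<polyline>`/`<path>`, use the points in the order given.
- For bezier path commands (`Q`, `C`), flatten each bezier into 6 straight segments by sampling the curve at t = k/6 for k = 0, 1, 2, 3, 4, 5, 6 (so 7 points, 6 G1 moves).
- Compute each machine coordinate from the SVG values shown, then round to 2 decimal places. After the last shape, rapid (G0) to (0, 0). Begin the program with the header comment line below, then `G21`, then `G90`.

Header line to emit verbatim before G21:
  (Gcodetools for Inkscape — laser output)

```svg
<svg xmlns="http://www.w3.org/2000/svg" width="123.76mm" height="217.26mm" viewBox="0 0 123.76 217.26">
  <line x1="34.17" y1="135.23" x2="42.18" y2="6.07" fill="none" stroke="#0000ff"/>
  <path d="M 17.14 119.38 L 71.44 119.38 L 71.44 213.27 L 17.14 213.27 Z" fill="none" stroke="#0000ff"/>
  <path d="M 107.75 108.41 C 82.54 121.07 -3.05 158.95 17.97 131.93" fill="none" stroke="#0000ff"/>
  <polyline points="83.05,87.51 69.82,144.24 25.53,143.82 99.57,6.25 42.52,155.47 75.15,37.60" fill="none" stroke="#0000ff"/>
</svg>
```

viewBox `0 0 123.76 217.26` with mm width/height → 1 unit = 1 mm. Flip: y_m = 217.26 − y_svg.

**Shape 1** — `<line>` line segment, stroke `#0000ff` → cut (S797, F761). Machine vertices: (34.17,82.03) → (42.18,211.19). Open path.

**Shape 2** — `<path>` rectangle, stroke `#0000ff` → cut (S797, F761). Machine vertices: (17.14,97.88) → (71.44,97.88) → (71.44,3.99) → (17.14,3.99) → (17.14,97.88). Closed: final G1 returns to the first vertex.

**Shape 3** — `<path>` cubic bezier, stroke `#0000ff` → cut (S797, F761). Control points (SVG): P0=(107.75,108.41), P1=(82.54,121.07), P2=(-3.05,158.95), P3=(17.97,131.93); sampled at t=k/6. Machine vertices: (107.75,108.85) → (90.89,100.84) → (68.60,91.12) → (45.52,82.21) → (26.30,76.61) → (15.57,76.81) → (17.97,85.33). Open path.

**Shape 4** — `<polyline>` open polyline, stroke `#0000ff` → cut (S797, F761). Machine vertices: (83.05,129.75) → (69.82,73.02) → (25.53,73.44) → (99.57,211.01) → (42.52,61.79) → (75.15,179.66). Open path.

(Gcodetools for Inkscape — laser output)
G21
G90
G0 X34.17 Y82.03
M4 S797
G1 X42.18 Y211.19 F761
G0 X17.14 Y97.88
M4 S797
G1 X71.44 Y97.88 F761
G1 X71.44 Y3.99
G1 X17.14 Y3.99
G1 X17.14 Y97.88
G0 X107.75 Y108.85
M4 S797
G1 X90.89 Y100.84 F761
G1 X68.60 Y91.12
G1 X45.52 Y82.21
G1 X26.30 Y76.61
G1 X15.57 Y76.81
G1 X17.97 Y85.33
G0 X83.05 Y129.75
M4 S797
G1 X69.82 Y73.02 F761
G1 X25.53 Y73.44
G1 X99.57 Y211.01
G1 X42.52 Y61.79
G1 X75.15 Y179.66
M5
G0 X0.00 Y0.00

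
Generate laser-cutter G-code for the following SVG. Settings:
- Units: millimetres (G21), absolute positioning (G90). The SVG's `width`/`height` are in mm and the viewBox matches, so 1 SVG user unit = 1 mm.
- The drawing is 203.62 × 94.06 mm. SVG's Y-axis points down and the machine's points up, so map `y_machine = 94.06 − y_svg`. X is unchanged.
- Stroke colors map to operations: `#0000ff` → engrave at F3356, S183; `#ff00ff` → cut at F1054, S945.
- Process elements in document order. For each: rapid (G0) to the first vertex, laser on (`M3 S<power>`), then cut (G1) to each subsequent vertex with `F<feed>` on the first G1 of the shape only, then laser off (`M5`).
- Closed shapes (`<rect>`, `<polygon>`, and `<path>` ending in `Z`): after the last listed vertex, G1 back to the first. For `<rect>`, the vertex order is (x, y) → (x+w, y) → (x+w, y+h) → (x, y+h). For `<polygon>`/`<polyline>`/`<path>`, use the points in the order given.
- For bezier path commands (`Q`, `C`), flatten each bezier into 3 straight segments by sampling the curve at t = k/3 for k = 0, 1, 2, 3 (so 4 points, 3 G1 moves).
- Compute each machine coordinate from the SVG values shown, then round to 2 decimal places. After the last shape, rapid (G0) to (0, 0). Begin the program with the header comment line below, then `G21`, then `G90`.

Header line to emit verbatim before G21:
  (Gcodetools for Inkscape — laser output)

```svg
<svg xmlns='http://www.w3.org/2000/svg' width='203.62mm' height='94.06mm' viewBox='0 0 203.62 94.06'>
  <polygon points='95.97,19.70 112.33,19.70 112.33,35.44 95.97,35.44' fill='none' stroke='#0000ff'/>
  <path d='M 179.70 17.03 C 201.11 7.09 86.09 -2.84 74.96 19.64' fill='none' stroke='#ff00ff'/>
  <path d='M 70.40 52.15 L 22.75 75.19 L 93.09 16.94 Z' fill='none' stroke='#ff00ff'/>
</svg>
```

1 u = 1 mm; y_m = 94.06 − y.

[1] `<polygon>` rectangle, #0000ff→engrave S183 F3356: (95.97,74.36) → (112.33,74.36) → (112.33,58.62) → (95.97,58.62) → (95.97,74.36) (closed)

[2] `<path>` cubic bezier, #ff00ff→cut S945 F1054: (179.70,77.03) → (164.53,85.77) → (111.82,87.30) → (74.96,74.42)

[3] `<path>` closed polygon, #ff00ff→cut S945 F1054: (70.40,41.91) → (22.75,18.87) → (93.09,77.12) → (70.40,41.91) (closed)

(Gcodetools for Inkscape — laser output)
G21
G90
G0 X95.97 Y74.36
M3 S183
G1 X112.33 Y74.36 F3356
G1 X112.33 Y58.62
G1 X95.97 Y58.62
G1 X95.97 Y74.36
M5
G0 X179.70 Y77.03
M3 S945
G1 X164.53 Y85.77 F1054
G1 X111.82 Y87.30
G1 X74.96 Y74.42
M5
G0 X70.40 Y41.91
M3 S945
G1 X22.75 Y18.87 F1054
G1 X93.09 Y77.12
G1 X70.40 Y41.91
M5
G0 X0.00 Y0.00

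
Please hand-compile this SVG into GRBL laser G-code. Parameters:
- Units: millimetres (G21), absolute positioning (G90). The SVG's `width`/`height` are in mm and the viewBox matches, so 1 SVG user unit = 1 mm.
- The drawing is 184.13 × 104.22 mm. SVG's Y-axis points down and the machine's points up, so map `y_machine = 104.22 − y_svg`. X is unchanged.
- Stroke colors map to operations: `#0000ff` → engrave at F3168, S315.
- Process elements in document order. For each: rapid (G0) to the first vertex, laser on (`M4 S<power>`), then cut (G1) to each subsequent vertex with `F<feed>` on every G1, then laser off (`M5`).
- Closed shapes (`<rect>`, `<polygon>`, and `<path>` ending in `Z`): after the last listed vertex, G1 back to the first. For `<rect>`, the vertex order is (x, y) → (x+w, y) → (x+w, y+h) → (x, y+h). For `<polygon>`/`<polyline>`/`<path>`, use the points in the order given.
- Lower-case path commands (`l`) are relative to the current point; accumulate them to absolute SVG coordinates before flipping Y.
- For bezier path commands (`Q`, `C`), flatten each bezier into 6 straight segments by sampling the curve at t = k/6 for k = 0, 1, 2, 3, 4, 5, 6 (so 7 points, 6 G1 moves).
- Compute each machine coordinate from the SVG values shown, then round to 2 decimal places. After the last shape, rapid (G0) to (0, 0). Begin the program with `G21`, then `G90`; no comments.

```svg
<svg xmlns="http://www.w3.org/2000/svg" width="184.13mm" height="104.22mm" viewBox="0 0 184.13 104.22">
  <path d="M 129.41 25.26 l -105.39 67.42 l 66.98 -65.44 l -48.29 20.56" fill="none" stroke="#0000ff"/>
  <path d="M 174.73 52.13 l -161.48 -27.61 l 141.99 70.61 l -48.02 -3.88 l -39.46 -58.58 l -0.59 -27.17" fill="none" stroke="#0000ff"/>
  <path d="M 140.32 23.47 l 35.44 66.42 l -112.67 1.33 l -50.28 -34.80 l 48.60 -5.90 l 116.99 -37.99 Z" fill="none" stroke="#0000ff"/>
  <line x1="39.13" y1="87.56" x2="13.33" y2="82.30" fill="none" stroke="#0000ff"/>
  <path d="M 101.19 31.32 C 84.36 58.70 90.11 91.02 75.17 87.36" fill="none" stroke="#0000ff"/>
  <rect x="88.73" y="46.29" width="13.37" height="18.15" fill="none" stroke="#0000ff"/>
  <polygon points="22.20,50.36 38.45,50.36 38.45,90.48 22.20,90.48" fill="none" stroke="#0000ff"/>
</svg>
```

1 u = 1 mm; y_m = 104.22 − y.

[1] `<path>` open polyline, #0000ff→engrave S315 F3168: (129.41,78.96) → (24.02,11.54) → (91.00,76.98) → (42.71,56.42)

[2] `<path>` open polyline, #0000ff→engrave S315 F3168: (174.73,52.09) → (13.25,79.70) → (155.24,9.09) → (107.22,12.97) → (67.76,71.55) → (67.17,98.72)

[3] `<path>` closed polygon, #0000ff→engrave S315 F3168: (140.32,80.75) → (175.76,14.33) → (63.09,13.00) → (12.81,47.80) → (61.41,53.70) → (178.40,91.69) → (140.32,80.75) (closed)

[4] `<line>` line segment, #0000ff→engrave S315 F3168: (39.13,16.66) → (13.33,21.92)

[5] `<path>` cubic bezier, #0000ff→engrave S315 F3168: (101.19,72.90) → (94.46,58.99) → (90.28,45.39) → (87.47,33.24) → (84.82,23.68) → (81.12,17.84) → (75.17,16.86)

[6] `<rect>` rectangle, #0000ff→engrave S315 F3168: (88.73,57.93) → (102.10,57.93) → (102.10,39.78) → (88.73,39.78) → (88.73,57.93) (closed)

[7] `<polygon>` rectangle, #0000ff→engrave S315 F3168: (22.20,53.86) → (38.45,53.86) → (38.45,13.74) → (22.20,13.74) → (22.20,53.86) (closed)

G21
G90
G0 X129.41 Y78.96
M4 S315
G1 X24.02 Y11.54 F3168
G1 X91.00 Y76.98 F3168
G1 X42.71 Y56.42 F3168
M5
G0 X174.73 Y52.09
M4 S315
G1 X13.25 Y79.70 F3168
G1 X155.24 Y9.09 F3168
G1 X107.22 Y12.97 F3168
G1 X67.76 Y71.55 F3168
G1 X67.17 Y98.72 F3168
M5
G0 X140.32 Y80.75
M4 S315
G1 X175.76 Y14.33 F3168
G1 X63.09 Y13.00 F3168
G1 X12.81 Y47.80 F3168
G1 X61.41 Y53.70 F3168
G1 X178.40 Y91.69 F3168
G1 X140.32 Y80.75 F3168
M5
G0 X39.13 Y16.66
M4 S315
G1 X13.33 Y21.92 F3168
M5
G0 X101.19 Y72.90
M4 S315
G1 X94.46 Y58.99 F3168
G1 X90.28 Y45.39 F3168
G1 X87.47 Y33.24 F3168
G1 X84.82 Y23.68 F3168
G1 X81.12 Y17.84 F3168
G1 X75.17 Y16.86 F3168
M5
G0 X88.73 Y57.93
M4 S315
G1 X102.10 Y57.93 F3168
G1 X102.10 Y39.78 F3168
G1 X88.73 Y39.78 F3168
G1 X88.73 Y57.93 F3168
M5
G0 X22.20 Y53.86
M4 S315
G1 X38.45 Y53.86 F3168
G1 X38.45 Y13.74 F3168
G1 X22.20 Y13.74 F3168
G1 X22.20 Y53.86 F3168
M5
G0 X0.00 Y0.00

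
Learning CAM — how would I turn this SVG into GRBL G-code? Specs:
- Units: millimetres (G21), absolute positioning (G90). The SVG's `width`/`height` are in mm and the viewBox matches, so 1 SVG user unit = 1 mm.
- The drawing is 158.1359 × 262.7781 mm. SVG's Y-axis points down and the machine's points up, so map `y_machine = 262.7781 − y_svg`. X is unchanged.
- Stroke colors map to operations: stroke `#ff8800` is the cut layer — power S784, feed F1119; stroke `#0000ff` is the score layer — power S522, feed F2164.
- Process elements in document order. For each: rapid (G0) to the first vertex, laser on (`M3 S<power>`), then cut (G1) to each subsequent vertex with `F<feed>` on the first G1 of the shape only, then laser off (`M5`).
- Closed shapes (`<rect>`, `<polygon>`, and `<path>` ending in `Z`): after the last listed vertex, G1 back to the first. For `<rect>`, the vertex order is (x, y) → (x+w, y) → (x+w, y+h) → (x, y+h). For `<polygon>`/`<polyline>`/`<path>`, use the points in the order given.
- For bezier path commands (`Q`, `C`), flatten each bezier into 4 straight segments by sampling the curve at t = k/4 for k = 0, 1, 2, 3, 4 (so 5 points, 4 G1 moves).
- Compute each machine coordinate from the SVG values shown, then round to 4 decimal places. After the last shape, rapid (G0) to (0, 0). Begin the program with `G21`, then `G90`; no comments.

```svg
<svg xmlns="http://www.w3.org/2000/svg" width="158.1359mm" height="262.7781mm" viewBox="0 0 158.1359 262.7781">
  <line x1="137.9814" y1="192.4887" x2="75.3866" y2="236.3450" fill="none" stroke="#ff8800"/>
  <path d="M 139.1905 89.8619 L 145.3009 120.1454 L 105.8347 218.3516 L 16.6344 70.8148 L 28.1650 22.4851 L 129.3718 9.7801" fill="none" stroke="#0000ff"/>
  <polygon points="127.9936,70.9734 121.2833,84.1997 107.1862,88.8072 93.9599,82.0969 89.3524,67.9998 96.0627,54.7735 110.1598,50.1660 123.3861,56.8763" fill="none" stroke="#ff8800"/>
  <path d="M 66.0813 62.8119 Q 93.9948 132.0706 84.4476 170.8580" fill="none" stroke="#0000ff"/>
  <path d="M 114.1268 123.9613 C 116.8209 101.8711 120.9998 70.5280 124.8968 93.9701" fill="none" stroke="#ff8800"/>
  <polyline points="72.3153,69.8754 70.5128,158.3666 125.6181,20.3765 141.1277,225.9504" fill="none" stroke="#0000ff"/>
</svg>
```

Since the viewBox matches the mm dimensions, user units are millimetres directly. The only transform is the Y-flip y_m = 262.7781 − y_svg.

Shape 1 is a line segment drawn with `<line>`. Its stroke #ff8800 means cut at S784, F1119. After flipping Y the toolpath is (137.9814,70.2894) → (75.3866,26.4331).

Shape 2 is a open polyline drawn with `<path>`. Its stroke #0000ff means score at S522, F2164. After flipping Y the toolpath is (139.1905,172.9162) → (145.3009,142.6327) → (105.8347,44.4265) → (16.6344,191.9633) → (28.1650,240.2930) → (129.3718,252.9980).

Shape 3 is a regular polygon drawn with `<polygon>`. Its stroke #ff8800 means cut at S784, F1119. After flipping Y the toolpath is (127.9936,191.8047) → (121.2833,178.5784) → (107.1862,173.9709) → (93.9599,180.6812) → (89.3524,194.7783) → (96.0627,208.0046) → (110.1598,212.6121) → (123.3861,205.9018) → (127.9936,191.8047), returning to the start.

Shape 4 is a quadratic bezier drawn with `<path>`. Its stroke #0000ff means score at S522, F2164. After flipping Y the toolpath is (66.0813,199.9662) → (77.6968,167.2413) → (84.6296,138.3253) → (86.8799,113.2183) → (84.4476,91.9201).

Shape 5 is a cubic bezier drawn with `<path>`. Its stroke #ff8800 means cut at S784, F1119. After flipping Y the toolpath is (114.1268,138.8168) → (116.3982,156.1188) → (119.0607,170.8870) → (121.9488,177.1179) → (124.8968,168.8080).

Shape 6 is a open polyline drawn with `<polyline>`. Its stroke #0000ff means score at S522, F2164. After flipping Y the toolpath is (72.3153,192.9027) → (70.5128,104.4115) → (125.6181,242.4016) → (141.1277,36.8277).

G21
G90
G0 X137.9814 Y70.2894
M3 S784
G1 X75.3866 Y26.4331 F1119
M5
G0 X139.1905 Y172.9162
M3 S522
G1 X145.3009 Y142.6327 F2164
G1 X105.8347 Y44.4265
G1 X16.6344 Y191.9633
G1 X28.1650 Y240.2930
G1 X129.3718 Y252.9980
M5
G0 X127.9936 Y191.8047
M3 S784
G1 X121.2833 Y178.5784 F1119
G1 X107.1862 Y173.9709
G1 X93.9599 Y180.6812
G1 X89.3524 Y194.7783
G1 X96.0627 Y208.0046
G1 X110.1598 Y212.6121
G1 X123.3861 Y205.9018
G1 X127.9936 Y191.8047
M5
G0 X66.0813 Y199.9662
M3 S522
G1 X77.6968 Y167.2413 F2164
G1 X84.6296 Y138.3253
G1 X86.8799 Y113.2183
G1 X84.4476 Y91.9201
M5
G0 X114.1268 Y138.8168
M3 S784
G1 X116.3982 Y156.1188 F1119
G1 X119.0607 Y170.8870
G1 X121.9488 Y177.1179
G1 X124.8968 Y168.8080
M5
G0 X72.3153 Y192.9027
M3 S522
G1 X70.5128 Y104.4115 F2164
G1 X125.6181 Y242.4016
G1 X141.1277 Y36.8277
M5
G0 X0.0000 Y0.0000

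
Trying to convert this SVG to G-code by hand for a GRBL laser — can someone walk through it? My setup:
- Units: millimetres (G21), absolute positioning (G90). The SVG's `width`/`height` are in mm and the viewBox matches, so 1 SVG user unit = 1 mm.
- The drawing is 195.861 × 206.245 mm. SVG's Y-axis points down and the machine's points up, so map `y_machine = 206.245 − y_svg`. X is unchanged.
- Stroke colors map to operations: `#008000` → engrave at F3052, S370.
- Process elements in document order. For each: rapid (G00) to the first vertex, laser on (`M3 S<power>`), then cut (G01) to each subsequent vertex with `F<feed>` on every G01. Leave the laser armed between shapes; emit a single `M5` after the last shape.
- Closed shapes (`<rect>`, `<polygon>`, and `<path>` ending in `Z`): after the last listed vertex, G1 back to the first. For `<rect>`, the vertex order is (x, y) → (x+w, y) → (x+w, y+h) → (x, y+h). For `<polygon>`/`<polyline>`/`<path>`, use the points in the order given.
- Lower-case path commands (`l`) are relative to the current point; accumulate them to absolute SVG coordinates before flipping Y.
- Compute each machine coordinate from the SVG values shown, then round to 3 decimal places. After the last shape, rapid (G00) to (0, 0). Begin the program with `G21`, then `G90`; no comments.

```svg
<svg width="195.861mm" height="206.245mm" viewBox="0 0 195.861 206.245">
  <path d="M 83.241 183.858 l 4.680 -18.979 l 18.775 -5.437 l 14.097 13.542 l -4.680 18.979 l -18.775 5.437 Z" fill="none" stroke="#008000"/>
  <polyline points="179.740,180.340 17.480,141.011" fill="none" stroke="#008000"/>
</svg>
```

Since the viewBox matches the mm dimensions, user units are millimetres directly. The only transform is the Y-flip y_m = 206.245 − y_svg.

Shape 1 is a regular polygon drawn with `<path>`. Its stroke #008000 means engrave at S370, F3052. After flipping Y the toolpath is (83.241,22.387) → (87.921,41.366) → (106.696,46.803) → (120.793,33.261) → (116.113,14.282) → (97.338,8.845) → (83.241,22.387), returning to the start.

Shape 2 is a line segment drawn with `<polyline>`. Its stroke #008000 means engrave at S370, F3052. After flipping Y the toolpath is (179.740,25.905) → (17.480,65.234).

G21
G90
G00 X83.241 Y22.387
M3 S370
G01 X87.921 Y41.366 F3052
G01 X106.696 Y46.803 F3052
G01 X120.793 Y33.261 F3052
G01 X116.113 Y14.282 F3052
G01 X97.338 Y8.845 F3052
G01 X83.241 Y22.387 F3052
G00 X179.740 Y25.905
M3 S370
G01 X17.480 Y65.234 F3052
M5
G00 X0.000 Y0.000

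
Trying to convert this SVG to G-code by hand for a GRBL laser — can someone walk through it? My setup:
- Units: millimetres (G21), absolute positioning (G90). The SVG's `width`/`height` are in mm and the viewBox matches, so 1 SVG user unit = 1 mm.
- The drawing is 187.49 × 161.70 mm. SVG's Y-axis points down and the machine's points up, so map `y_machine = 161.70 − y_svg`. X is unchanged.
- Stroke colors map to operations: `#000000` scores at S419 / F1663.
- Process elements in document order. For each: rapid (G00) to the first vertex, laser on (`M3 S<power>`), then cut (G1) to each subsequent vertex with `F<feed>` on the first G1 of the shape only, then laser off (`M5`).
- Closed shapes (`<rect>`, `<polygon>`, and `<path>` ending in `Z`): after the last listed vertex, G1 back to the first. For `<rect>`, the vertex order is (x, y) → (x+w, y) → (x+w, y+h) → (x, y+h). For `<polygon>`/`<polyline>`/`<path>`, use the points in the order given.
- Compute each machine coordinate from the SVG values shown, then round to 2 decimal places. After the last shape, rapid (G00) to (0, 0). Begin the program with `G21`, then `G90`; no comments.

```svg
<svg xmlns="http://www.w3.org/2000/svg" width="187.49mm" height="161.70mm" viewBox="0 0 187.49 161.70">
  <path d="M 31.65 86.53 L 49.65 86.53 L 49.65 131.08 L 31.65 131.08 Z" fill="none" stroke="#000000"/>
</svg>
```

G21
G90
G00 X31.65 Y75.17
M3 S419
G1 X49.65 Y75.17 F1663
G1 X49.65 Y30.62
G1 X31.65 Y30.62
G1 X31.65 Y75.17
M5
G00 X0.00 Y0.00

viewBox `0 0 187.49 161.70` with mm width/height → 1 unit = 1 mm. Flip: y_m = 161.70 − y_svg.

**Shape 1** — `<path>` rectangle, stroke `#000000` → score (S419, F1663). Machine vertices: (31.65,75.17) → (49.65,75.17) → (49.65,30.62) → (31.65,30.62) → (31.65,75.17). Closed: final G1 returns to the first vertex.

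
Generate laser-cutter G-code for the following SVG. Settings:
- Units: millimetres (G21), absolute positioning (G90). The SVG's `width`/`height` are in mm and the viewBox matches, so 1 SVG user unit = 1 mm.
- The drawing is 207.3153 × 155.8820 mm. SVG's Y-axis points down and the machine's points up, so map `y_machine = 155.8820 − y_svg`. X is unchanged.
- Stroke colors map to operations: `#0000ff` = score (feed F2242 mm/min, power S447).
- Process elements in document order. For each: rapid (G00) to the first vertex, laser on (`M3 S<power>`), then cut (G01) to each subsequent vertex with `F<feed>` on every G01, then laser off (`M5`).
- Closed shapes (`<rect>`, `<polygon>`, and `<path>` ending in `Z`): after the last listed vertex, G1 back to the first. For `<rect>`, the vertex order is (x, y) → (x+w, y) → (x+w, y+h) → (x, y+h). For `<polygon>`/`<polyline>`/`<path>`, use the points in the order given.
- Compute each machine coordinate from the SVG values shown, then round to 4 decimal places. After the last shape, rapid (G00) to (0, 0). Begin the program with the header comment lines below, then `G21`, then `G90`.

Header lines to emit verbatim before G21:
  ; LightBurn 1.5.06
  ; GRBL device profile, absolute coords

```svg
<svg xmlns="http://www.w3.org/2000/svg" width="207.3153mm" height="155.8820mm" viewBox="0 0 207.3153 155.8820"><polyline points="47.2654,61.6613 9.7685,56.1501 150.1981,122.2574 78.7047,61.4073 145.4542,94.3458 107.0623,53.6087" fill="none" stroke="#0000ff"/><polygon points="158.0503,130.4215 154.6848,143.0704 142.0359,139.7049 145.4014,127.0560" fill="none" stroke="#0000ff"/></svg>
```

Since the viewBox matches the mm dimensions, user units are millimetres directly. The only transform is the Y-flip y_m = 155.8820 − y_svg.

Shape 1 is a open polyline drawn with `<polyline>`. Its stroke #0000ff means score at S447, F2242. After flipping Y the toolpath is (47.2654,94.2207) → (9.7685,99.7319) → (150.1981,33.6246) → (78.7047,94.4747) → (145.4542,61.5362) → (107.0623,102.2733).

Shape 2 is a regular polygon drawn with `<polygon>`. Its stroke #0000ff means score at S447, F2242. After flipping Y the toolpath is (158.0503,25.4605) → (154.6848,12.8116) → (142.0359,16.1771) → (145.4014,28.8260) → (158.0503,25.4605), returning to the start.

; LightBurn 1.5.06
; GRBL device profile, absolute coords
G21
G90
G00 X47.2654 Y94.2207
M3 S447
G01 X9.7685 Y99.7319 F2242
G01 X150.1981 Y33.6246 F2242
G01 X78.7047 Y94.4747 F2242
G01 X145.4542 Y61.5362 F2242
G01 X107.0623 Y102.2733 F2242
M5
G00 X158.0503 Y25.4605
M3 S447
G01 X154.6848 Y12.8116 F2242
G01 X142.0359 Y16.1771 F2242
G01 X145.4014 Y28.8260 F2242
G01 X158.0503 Y25.4605 F2242
M5
G00 X0.0000 Y0.0000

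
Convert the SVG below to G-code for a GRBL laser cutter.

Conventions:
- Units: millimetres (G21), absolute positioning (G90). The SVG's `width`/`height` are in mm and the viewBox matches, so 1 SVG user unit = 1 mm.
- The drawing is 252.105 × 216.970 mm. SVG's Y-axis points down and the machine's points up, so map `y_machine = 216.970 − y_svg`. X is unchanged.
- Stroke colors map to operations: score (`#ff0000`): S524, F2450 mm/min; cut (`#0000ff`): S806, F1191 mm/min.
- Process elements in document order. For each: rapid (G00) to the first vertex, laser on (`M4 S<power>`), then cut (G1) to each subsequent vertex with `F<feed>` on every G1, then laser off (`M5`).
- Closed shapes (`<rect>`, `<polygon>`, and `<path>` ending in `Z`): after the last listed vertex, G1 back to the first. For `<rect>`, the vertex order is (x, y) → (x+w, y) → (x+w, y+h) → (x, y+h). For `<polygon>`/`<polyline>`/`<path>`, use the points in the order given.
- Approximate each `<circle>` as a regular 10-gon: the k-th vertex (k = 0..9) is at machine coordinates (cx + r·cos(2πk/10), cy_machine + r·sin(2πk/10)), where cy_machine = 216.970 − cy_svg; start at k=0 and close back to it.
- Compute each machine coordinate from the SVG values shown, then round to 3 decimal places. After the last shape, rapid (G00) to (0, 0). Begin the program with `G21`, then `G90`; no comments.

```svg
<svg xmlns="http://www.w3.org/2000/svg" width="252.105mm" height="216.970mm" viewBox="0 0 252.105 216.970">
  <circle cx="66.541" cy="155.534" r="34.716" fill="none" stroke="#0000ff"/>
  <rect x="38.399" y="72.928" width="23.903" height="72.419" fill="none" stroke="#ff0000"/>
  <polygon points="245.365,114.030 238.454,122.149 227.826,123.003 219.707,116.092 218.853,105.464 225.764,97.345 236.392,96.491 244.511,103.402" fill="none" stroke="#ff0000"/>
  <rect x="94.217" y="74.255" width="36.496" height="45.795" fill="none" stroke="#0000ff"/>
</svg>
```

Since the viewBox matches the mm dimensions, user units are millimetres directly. The only transform is the Y-flip y_m = 216.970 − y_svg.

Shape 1 is a circle drawn with `<circle>`. Its stroke #0000ff means cut at S806, F1191. After flipping Y the toolpath is (101.257,61.436) → (94.627,81.842) → (77.269,94.453) → (55.813,94.453) → (38.455,81.842) → (31.825,61.436) → (38.455,41.030) → (55.813,28.419) → (77.269,28.419) → (94.627,41.030) → (101.257,61.436), returning to the start.

Shape 2 is a rectangle drawn with `<rect>`. Its stroke #ff0000 means score at S524, F2450. After flipping Y the toolpath is (38.399,144.042) → (62.302,144.042) → (62.302,71.623) → (38.399,71.623) → (38.399,144.042), returning to the start.

Shape 3 is a regular polygon drawn with `<polygon>`. Its stroke #ff0000 means score at S524, F2450. After flipping Y the toolpath is (245.365,102.940) → (238.454,94.821) → (227.826,93.967) → (219.707,100.878) → (218.853,111.506) → (225.764,119.625) → (236.392,120.479) → (244.511,113.568) → (245.365,102.940), returning to the start.

Shape 4 is a rectangle drawn with `<rect>`. Its stroke #0000ff means cut at S806, F1191. After flipping Y the toolpath is (94.217,142.715) → (130.713,142.715) → (130.713,96.920) → (94.217,96.920) → (94.217,142.715), returning to the start.

G21
G90
G00 X101.257 Y61.436
M4 S806
G1 X94.627 Y81.842 F1191
G1 X77.269 Y94.453 F1191
G1 X55.813 Y94.453 F1191
G1 X38.455 Y81.842 F1191
G1 X31.825 Y61.436 F1191
G1 X38.455 Y41.030 F1191
G1 X55.813 Y28.419 F1191
G1 X77.269 Y28.419 F1191
G1 X94.627 Y41.030 F1191
G1 X101.257 Y61.436 F1191
M5
G00 X38.399 Y144.042
M4 S524
G1 X62.302 Y144.042 F2450
G1 X62.302 Y71.623 F2450
G1 X38.399 Y71.623 F2450
G1 X38.399 Y144.042 F2450
M5
G00 X245.365 Y102.940
M4 S524
G1 X238.454 Y94.821 F2450
G1 X227.826 Y93.967 F2450
G1 X219.707 Y100.878 F2450
G1 X218.853 Y111.506 F2450
G1 X225.764 Y119.625 F2450
G1 X236.392 Y120.479 F2450
G1 X244.511 Y113.568 F2450
G1 X245.365 Y102.940 F2450
M5
G00 X94.217 Y142.715
M4 S806
G1 X130.713 Y142.715 F1191
G1 X130.713 Y96.920 F1191
G1 X94.217 Y96.920 F1191
G1 X94.217 Y142.715 F1191
M5
G00 X0.000 Y0.000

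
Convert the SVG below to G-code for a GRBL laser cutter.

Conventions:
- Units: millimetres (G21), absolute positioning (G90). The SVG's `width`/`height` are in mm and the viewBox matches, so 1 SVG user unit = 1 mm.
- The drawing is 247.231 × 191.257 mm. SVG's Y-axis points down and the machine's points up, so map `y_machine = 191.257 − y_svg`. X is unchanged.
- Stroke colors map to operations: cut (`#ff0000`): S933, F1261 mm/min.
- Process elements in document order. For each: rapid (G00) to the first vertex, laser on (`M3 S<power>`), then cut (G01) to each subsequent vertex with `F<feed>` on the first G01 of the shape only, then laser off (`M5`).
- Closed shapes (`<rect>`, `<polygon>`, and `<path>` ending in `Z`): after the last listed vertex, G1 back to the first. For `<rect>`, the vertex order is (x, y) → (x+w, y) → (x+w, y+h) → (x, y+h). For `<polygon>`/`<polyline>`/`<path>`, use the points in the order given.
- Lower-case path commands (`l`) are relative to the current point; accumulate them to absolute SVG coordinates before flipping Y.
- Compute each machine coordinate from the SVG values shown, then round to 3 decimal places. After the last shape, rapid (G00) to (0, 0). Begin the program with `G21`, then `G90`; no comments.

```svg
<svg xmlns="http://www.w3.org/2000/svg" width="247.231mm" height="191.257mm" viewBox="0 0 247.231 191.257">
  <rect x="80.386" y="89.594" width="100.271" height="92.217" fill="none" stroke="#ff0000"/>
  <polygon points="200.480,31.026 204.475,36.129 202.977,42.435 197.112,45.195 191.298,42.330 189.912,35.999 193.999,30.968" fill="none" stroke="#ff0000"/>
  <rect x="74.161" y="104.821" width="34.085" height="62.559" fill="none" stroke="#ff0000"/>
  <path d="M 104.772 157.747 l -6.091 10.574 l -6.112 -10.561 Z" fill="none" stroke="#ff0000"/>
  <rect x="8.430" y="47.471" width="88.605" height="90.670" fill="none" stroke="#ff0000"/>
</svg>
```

G21
G90
G00 X80.386 Y101.663
M3 S933
G01 X180.657 Y101.663 F1261
G01 X180.657 Y9.446
G01 X80.386 Y9.446
G01 X80.386 Y101.663
M5
G00 X200.480 Y160.231
M3 S933
G01 X204.475 Y155.128 F1261
G01 X202.977 Y148.822
G01 X197.112 Y146.062
G01 X191.298 Y148.927
G01 X189.912 Y155.258
G01 X193.999 Y160.289
G01 X200.480 Y160.231
M5
G00 X74.161 Y86.436
M3 S933
G01 X108.246 Y86.436 F1261
G01 X108.246 Y23.877
G01 X74.161 Y23.877
G01 X74.161 Y86.436
M5
G00 X104.772 Y33.510
M3 S933
G01 X98.681 Y22.936 F1261
G01 X92.569 Y33.497
G01 X104.772 Y33.510
M5
G00 X8.430 Y143.786
M3 S933
G01 X97.035 Y143.786 F1261
G01 X97.035 Y53.116
G01 X8.430 Y53.116
G01 X8.430 Y143.786
M5
G00 X0.000 Y0.000

1 u = 1 mm; y_m = 191.257 − y.

[1] `<rect>` rectangle, #ff0000→cut S933 F1261: (80.386,101.663) → (180.657,101.663) → (180.657,9.446) → (80.386,9.446) → (80.386,101.663) (closed)

[2] `<polygon>` regular polygon, #ff0000→cut S933 F1261: (200.480,160.231) → (204.475,155.128) → (202.977,148.822) → (197.112,146.062) → (191.298,148.927) → (189.912,155.258) → (193.999,160.289) → (200.480,160.231) (closed)

[3] `<rect>` rectangle, #ff0000→cut S933 F1261: (74.161,86.436) → (108.246,86.436) → (108.246,23.877) → (74.161,23.877) → (74.161,86.436) (closed)

[4] `<path>` regular polygon, #ff0000→cut S933 F1261: (104.772,33.510) → (98.681,22.936) → (92.569,33.497) → (104.772,33.510) (closed)

[5] `<rect>` rectangle, #ff0000→cut S933 F1261: (8.430,143.786) → (97.035,143.786) → (97.035,53.116) → (8.430,53.116) → (8.430,143.786) (closed)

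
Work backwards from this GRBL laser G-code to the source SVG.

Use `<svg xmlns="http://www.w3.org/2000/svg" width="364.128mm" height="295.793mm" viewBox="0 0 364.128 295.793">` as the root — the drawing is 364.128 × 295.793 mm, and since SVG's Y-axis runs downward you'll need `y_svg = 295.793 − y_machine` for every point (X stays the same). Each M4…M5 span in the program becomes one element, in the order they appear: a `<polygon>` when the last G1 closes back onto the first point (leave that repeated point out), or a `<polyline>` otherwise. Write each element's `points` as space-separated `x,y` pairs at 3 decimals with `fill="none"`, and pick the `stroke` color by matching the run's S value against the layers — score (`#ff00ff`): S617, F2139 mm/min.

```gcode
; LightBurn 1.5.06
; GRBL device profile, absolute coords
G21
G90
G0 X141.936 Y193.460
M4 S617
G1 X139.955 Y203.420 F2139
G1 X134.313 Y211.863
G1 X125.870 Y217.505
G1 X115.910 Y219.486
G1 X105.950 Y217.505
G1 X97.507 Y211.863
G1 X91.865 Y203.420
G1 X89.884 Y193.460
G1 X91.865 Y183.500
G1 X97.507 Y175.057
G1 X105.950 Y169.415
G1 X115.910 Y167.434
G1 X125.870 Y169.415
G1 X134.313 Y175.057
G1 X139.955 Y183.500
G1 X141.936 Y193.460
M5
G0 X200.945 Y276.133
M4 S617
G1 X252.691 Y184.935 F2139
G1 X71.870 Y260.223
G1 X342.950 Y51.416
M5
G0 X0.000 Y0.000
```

<svg xmlns="http://www.w3.org/2000/svg" width="364.128mm" height="295.793mm" viewBox="0 0 364.128 295.793">
  <polygon points="141.936,102.333 139.955,92.373 134.313,83.930 125.870,78.288 115.910,76.307 105.950,78.288 97.507,83.930 91.865,92.373 89.884,102.333 91.865,112.293 97.507,120.736 105.950,126.378 115.910,128.359 125.870,126.378 134.313,120.736 139.955,112.293" fill="none" stroke="#ff00ff"/>
  <polyline points="200.945,19.660 252.691,110.858 71.870,35.570 342.950,244.377" fill="none" stroke="#ff00ff"/>
</svg>

Machine Y-up, SVG Y-down with viewBox height 295.793, so y_svg = 295.793 − y_machine; X carries over. Every run uses S617, so all elements get stroke `#ff00ff` (score).

Run 1: The run returns to its start, so emit a `<polygon>` with points (Y-flipped): 141.936,102.333 139.955,92.373 134.313,83.930 125.870,78.288 115.910,76.307 105.950,78.288 97.507,83.930 91.865,92.373 89.884,102.333 91.865,112.293 97.507,120.736 105.950,126.378 115.910,128.359 125.870,126.378 134.313,120.736 139.955,112.293.

Run 2: The run is open, so emit a `<polyline>` with points (Y-flipped): 200.945,19.660 252.691,110.858 71.870,35.570 342.950,244.377.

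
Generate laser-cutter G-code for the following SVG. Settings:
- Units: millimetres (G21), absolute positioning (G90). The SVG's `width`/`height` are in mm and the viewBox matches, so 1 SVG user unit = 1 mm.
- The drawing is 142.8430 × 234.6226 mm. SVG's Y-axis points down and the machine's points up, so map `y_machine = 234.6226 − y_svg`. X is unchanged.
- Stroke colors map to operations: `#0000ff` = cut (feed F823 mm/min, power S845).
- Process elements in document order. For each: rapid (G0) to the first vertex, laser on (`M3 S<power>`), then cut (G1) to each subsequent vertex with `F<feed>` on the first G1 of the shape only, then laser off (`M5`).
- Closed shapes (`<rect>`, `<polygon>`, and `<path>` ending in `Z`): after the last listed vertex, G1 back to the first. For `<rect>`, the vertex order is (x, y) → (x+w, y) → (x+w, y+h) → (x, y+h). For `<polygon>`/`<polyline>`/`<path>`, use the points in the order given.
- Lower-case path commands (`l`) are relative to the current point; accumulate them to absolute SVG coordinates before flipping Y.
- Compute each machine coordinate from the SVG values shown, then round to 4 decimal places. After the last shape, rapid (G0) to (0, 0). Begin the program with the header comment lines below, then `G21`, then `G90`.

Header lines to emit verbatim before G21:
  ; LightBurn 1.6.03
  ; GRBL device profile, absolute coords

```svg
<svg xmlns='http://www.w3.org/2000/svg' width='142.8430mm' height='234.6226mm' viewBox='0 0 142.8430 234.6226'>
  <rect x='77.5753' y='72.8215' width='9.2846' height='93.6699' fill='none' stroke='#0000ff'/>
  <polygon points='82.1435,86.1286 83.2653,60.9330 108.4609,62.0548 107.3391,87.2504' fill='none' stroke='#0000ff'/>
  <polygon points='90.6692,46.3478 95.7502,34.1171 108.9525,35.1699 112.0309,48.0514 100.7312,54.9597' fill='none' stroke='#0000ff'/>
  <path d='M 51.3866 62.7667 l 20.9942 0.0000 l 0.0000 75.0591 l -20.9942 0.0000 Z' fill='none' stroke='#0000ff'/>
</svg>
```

; LightBurn 1.6.03
; GRBL device profile, absolute coords
G21
G90
G0 X77.5753 Y161.8011
M3 S845
G1 X86.8599 Y161.8011 F823
G1 X86.8599 Y68.1312
G1 X77.5753 Y68.1312
G1 X77.5753 Y161.8011
M5
G0 X82.1435 Y148.4940
M3 S845
G1 X83.2653 Y173.6896 F823
G1 X108.4609 Y172.5678
G1 X107.3391 Y147.3722
G1 X82.1435 Y148.4940
M5
G0 X90.6692 Y188.2748
M3 S845
G1 X95.7502 Y200.5055 F823
G1 X108.9525 Y199.4527
G1 X112.0309 Y186.5712
G1 X100.7312 Y179.6629
G1 X90.6692 Y188.2748
M5
G0 X51.3866 Y171.8559
M3 S845
G1 X72.3808 Y171.8559 F823
G1 X72.3808 Y96.7968
G1 X51.3866 Y96.7968
G1 X51.3866 Y171.8559
M5
G0 X0.0000 Y0.0000

viewBox `0 0 142.8430 234.6226` with mm width/height → 1 unit = 1 mm. Flip: y_m = 234.6226 − y_svg.

**Shape 1** — `<rect>` rectangle, stroke `#0000ff` → cut (S845, F823). Machine vertices: (77.5753,161.8011) → (86.8599,161.8011) → (86.8599,68.1312) → (77.5753,68.1312) → (77.5753,161.8011). Closed: final G1 returns to the first vertex.

**Shape 2** — `<polygon>` regular polygon, stroke `#0000ff` → cut (S845, F823). Machine vertices: (82.1435,148.4940) → (83.2653,173.6896) → (108.4609,172.5678) → (107.3391,147.3722) → (82.1435,148.4940). Closed: final G1 returns to the first vertex.

**Shape 3** — `<polygon>` regular polygon, stroke `#0000ff` → cut (S845, F823). Machine vertices: (90.6692,188.2748) → (95.7502,200.5055) → (108.9525,199.4527) → (112.0309,186.5712) → (100.7312,179.6629) → (90.6692,188.2748). Closed: final G1 returns to the first vertex.

**Shape 4** — `<path>` rectangle, stroke `#0000ff` → cut (S845, F823). Machine vertices: (51.3866,171.8559) → (72.3808,171.8559) → (72.3808,96.7968) → (51.3866,96.7968) → (51.3866,171.8559). Closed: final G1 returns to the first vertex.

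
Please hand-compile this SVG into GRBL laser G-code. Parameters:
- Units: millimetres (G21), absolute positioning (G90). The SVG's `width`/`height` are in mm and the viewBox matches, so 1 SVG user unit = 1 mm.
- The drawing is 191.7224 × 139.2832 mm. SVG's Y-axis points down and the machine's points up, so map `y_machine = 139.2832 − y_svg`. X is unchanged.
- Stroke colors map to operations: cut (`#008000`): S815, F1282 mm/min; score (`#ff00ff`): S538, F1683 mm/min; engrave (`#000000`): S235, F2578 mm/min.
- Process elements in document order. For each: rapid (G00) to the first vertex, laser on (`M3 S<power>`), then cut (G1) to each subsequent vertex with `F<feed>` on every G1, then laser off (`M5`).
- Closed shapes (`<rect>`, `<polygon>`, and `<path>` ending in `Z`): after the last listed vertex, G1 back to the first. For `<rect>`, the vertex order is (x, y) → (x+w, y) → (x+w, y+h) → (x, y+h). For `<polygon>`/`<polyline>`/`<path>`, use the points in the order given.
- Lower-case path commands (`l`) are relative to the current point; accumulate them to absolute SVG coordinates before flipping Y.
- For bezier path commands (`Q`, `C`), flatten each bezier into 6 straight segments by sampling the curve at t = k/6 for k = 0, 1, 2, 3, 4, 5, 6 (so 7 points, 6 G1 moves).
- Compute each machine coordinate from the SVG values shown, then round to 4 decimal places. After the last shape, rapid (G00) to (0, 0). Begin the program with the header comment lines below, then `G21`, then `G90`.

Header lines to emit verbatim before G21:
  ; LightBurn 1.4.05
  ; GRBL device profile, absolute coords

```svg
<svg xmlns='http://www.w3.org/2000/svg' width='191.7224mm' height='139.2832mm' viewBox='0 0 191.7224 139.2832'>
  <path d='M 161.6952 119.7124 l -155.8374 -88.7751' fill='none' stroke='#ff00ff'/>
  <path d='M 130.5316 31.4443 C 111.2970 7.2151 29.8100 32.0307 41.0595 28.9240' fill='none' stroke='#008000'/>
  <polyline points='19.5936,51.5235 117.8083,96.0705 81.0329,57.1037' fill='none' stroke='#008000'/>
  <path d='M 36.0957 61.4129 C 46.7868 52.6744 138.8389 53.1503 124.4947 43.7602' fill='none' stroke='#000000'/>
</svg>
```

; LightBurn 1.4.05
; GRBL device profile, absolute coords
G21
G90
G00 X161.6952 Y19.5708
M3 S538
G1 X5.8578 Y108.3459 F1683
M5
G00 X130.5316 Y107.8389
M3 S815
G1 X116.4441 Y116.2228 F1282
G1 X96.2865 Y118.5705 F1282
G1 X74.3640 Y117.0200 F1282
G1 X54.9818 Y113.7093 F1282
G1 X42.4453 Y110.7764 F1282
G1 X41.0595 Y110.3592 F1282
M5
G00 X19.5936 Y87.7597
M3 S815
G1 X117.8083 Y43.2127 F1282
G1 X81.0329 Y82.1795 F1282
M5
G00 X36.0957 Y77.8703
M3 S235
G1 X47.3521 Y81.5600 F2578
G1 X66.9532 Y84.2440 F2578
G1 X89.6834 Y86.4523 F2578
G1 X110.3274 Y88.7149 F2578
G1 X123.6697 Y91.5618 F2578
G1 X124.4947 Y95.5230 F2578
M5
G00 X0.0000 Y0.0000

1 u = 1 mm; y_m = 139.2832 − y.

[1] `<path>` line segment, #ff00ff→score S538 F1683: (161.6952,19.5708) → (5.8578,108.3459)

[2] `<path>` cubic bezier, #008000→cut S815 F1282: (130.5316,107.8389) → (116.4441,116.2228) → (96.2865,118.5705) → (74.3640,117.0200) → (54.9818,113.7093) → (42.4453,110.7764) → (41.0595,110.3592)

[3] `<polyline>` open polyline, #008000→cut S815 F1282: (19.5936,87.7597) → (117.8083,43.2127) → (81.0329,82.1795)

[4] `<path>` cubic bezier, #000000→engrave S235 F2578: (36.0957,77.8703) → (47.3521,81.5600) → (66.9532,84.2440) → (89.6834,86.4523) → (110.3274,88.7149) → (123.6697,91.5618) → (124.4947,95.5230)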